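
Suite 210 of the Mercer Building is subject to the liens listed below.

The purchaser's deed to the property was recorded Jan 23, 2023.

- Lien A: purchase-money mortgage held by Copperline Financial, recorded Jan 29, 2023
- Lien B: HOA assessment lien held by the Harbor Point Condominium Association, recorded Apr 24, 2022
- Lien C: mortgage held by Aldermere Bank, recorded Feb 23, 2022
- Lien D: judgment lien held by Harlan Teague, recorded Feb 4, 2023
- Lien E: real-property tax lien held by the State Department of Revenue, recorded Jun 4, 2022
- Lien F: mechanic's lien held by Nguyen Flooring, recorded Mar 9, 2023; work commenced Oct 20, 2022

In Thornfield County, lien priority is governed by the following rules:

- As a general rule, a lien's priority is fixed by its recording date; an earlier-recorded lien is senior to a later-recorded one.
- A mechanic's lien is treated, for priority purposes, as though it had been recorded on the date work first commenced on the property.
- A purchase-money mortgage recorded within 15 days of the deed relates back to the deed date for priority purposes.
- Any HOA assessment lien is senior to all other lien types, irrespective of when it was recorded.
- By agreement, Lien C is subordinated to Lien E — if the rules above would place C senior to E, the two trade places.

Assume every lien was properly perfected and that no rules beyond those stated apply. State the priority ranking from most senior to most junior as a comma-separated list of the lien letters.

B, E, C, F, A, D

Adjusting effective dates: A relates back to the deed date Jan 23, 2023; F's effective date is Oct 20, 2022, when work began.
As an HOA assessment lien, B is senior to every other lien.
Among the remaining liens, by effective date: C (Feb 23, 2022), E (Jun 4, 2022), F (Oct 20, 2022), A (Jan 23, 2023), D (Feb 4, 2023).
Because C would otherwise rank above E, the subordination swaps them.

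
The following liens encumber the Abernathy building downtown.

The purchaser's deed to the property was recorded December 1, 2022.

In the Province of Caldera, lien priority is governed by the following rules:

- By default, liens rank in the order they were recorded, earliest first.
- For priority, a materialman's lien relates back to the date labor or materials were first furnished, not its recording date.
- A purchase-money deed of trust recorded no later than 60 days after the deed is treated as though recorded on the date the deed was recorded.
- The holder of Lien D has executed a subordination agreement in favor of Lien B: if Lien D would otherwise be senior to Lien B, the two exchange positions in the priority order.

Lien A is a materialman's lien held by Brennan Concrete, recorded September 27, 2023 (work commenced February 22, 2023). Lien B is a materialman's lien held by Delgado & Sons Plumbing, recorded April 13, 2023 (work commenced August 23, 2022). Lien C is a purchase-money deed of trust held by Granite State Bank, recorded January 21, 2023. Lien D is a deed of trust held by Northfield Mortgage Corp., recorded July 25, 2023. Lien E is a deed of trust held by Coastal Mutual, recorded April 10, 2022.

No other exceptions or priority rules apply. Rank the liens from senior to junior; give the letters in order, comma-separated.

Effective dates: A relates back to February 22, 2023 (work commenced); B's effective date is August 23, 2022, when work began; C relates back to the deed date December 1, 2022.
By effective date: E (April 10, 2022), B (August 23, 2022), C (December 1, 2022), A (February 22, 2023), D (July 25, 2023).
D is already junior to B, so the subordination agreement changes nothing.

E, B, C, A, D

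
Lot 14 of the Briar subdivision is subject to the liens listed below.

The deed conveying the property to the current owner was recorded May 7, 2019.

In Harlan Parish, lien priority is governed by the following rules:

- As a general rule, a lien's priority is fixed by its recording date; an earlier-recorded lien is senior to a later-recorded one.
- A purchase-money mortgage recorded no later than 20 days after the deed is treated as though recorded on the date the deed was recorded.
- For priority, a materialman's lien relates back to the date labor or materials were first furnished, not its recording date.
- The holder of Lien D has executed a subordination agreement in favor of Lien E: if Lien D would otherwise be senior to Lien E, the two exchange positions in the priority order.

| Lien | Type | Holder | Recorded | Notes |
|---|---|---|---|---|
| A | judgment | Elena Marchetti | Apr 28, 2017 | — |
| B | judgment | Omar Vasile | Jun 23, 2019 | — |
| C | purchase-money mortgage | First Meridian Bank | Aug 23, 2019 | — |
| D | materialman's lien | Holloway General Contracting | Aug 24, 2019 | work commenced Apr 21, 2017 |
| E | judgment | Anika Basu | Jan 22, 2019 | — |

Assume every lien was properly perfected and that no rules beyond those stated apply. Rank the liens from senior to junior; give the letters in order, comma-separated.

Adjusting effective dates: C missed the 20-day window (108 days after the deed), so its recording date stands; D's effective date is Apr 21, 2017, when work began.
Sorted by effective date: D (Apr 21, 2017), A (Apr 28, 2017), E (Jan 22, 2019), B (Jun 23, 2019), C (Aug 23, 2019).
D would otherwise be senior to E, so under the subordination agreement D and E exchange positions.

E, A, D, B, C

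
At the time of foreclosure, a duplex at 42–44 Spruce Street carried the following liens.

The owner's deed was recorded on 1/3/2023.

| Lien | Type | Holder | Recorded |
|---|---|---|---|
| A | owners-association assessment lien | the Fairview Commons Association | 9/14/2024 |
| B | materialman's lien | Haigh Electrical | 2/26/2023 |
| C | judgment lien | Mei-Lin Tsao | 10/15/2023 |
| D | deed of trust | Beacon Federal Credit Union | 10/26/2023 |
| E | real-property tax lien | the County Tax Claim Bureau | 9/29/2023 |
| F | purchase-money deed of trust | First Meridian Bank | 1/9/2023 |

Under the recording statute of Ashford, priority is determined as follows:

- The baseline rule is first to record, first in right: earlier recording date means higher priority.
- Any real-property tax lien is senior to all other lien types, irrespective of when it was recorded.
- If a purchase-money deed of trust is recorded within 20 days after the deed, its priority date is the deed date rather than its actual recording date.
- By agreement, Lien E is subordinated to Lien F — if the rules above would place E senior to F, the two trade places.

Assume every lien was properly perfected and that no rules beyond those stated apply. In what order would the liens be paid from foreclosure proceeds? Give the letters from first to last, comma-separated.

F, E, B, C, D, A

Adjusting effective dates: F relates back to the deed date 1/3/2023.
E is a real-property tax lien, so it outranks all other liens regardless of date.
Remaining liens by effective date: F (1/3/2023), B (2/26/2023), C (10/15/2023), D (10/26/2023), A (9/14/2024).
Because E would otherwise rank above F, the subordination swaps them.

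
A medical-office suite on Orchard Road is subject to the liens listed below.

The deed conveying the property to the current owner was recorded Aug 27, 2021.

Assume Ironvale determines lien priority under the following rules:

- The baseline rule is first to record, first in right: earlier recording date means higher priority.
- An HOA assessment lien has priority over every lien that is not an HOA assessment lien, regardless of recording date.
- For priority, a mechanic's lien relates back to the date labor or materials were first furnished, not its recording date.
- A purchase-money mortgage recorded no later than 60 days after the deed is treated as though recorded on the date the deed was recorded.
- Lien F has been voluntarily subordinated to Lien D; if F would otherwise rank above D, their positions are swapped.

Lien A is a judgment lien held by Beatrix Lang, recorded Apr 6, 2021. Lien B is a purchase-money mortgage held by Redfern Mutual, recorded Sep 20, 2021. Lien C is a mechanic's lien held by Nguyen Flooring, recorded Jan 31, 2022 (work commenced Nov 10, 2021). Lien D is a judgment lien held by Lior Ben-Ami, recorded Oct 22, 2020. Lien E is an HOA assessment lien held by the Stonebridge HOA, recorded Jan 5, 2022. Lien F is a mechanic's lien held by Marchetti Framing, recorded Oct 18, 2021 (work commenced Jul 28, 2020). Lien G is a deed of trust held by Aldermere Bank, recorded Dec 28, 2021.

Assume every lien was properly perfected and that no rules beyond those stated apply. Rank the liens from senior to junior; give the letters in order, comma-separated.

Adjusting effective dates: B was recorded within the 60-day window, so its effective date is the deed date Aug 27, 2021; C's effective date is Nov 10, 2021, when work began; F relates back to Jul 28, 2020 (work commenced).
E is an HOA assessment lien, so it outranks all other liens regardless of date.
The other liens, earliest effective date first: F (Jul 28, 2020), D (Oct 22, 2020), A (Apr 6, 2021), B (Aug 27, 2021), C (Nov 10, 2021), G (Dec 28, 2021).
F is senior to D before the subordination, so the two trade places.

E, D, F, A, B, C, G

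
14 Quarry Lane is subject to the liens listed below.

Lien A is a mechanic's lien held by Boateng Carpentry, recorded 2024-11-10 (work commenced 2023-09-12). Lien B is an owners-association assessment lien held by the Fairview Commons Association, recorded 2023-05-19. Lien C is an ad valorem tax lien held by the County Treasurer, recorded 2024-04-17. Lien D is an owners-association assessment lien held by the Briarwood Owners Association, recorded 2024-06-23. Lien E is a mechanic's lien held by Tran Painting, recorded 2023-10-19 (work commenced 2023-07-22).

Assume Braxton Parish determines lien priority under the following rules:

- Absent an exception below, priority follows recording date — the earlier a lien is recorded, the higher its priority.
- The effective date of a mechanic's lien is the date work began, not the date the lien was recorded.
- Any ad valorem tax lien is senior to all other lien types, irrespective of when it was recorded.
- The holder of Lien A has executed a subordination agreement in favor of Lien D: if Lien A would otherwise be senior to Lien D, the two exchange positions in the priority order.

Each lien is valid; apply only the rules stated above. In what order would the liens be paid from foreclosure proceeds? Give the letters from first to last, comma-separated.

C, B, E, D, A

Adjusting effective dates: A relates back to 2023-09-12 (work commenced); E's effective date is 2023-07-22, when work began.
As an ad valorem tax lien, C is senior to every other lien.
Among the remaining liens, by effective date: B (2023-05-19), E (2023-07-22), A (2023-09-12), D (2024-06-23).
Because A would otherwise rank above D, the subordination swaps them.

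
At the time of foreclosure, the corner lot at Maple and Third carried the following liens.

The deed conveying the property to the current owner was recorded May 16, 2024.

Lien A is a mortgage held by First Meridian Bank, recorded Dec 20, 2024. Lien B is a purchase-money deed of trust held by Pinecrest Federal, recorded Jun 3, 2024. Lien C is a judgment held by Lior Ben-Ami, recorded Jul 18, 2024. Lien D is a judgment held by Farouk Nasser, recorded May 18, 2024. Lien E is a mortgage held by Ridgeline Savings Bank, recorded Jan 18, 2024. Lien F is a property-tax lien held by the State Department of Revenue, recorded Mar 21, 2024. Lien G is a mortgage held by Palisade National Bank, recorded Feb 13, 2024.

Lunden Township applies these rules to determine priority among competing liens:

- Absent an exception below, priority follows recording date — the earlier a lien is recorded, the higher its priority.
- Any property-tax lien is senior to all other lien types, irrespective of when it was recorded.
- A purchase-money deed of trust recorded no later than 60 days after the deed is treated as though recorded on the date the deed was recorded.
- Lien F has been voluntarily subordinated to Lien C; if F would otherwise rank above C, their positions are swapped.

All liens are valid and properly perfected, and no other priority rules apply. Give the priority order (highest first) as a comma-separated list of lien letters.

C, E, G, B, D, F, A

Effective dates: B relates back to the deed date May 16, 2024.
As a property-tax lien, F is senior to every other lien.
Ordering the rest by effective date: E (Jan 18, 2024), G (Feb 13, 2024), B (May 16, 2024), D (May 18, 2024), C (Jul 18, 2024), A (Dec 20, 2024).
Because F would otherwise rank above C, the subordination swaps them.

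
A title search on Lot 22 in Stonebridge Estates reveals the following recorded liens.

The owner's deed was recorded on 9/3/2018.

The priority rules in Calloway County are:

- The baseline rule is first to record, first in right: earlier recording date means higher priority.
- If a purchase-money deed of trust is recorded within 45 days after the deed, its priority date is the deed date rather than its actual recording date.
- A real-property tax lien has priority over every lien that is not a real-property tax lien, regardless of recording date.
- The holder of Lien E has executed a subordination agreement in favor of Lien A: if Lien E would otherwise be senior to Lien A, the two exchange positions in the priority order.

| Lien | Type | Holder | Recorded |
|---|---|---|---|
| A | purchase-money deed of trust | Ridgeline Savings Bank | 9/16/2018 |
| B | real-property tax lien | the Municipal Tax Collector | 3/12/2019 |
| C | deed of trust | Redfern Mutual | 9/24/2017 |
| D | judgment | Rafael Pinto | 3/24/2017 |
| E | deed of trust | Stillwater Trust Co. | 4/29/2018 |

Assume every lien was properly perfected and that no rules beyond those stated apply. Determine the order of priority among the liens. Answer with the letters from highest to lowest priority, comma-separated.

First, effective dates: A relates back to the deed date 9/3/2018.
B, as a real-property tax lien, has superpriority and ranks first.
Remaining liens by effective date: D (3/24/2017), C (9/24/2017), E (4/29/2018), A (9/3/2018).
E would otherwise be senior to A, so under the subordination agreement E and A exchange positions.

B, D, C, A, E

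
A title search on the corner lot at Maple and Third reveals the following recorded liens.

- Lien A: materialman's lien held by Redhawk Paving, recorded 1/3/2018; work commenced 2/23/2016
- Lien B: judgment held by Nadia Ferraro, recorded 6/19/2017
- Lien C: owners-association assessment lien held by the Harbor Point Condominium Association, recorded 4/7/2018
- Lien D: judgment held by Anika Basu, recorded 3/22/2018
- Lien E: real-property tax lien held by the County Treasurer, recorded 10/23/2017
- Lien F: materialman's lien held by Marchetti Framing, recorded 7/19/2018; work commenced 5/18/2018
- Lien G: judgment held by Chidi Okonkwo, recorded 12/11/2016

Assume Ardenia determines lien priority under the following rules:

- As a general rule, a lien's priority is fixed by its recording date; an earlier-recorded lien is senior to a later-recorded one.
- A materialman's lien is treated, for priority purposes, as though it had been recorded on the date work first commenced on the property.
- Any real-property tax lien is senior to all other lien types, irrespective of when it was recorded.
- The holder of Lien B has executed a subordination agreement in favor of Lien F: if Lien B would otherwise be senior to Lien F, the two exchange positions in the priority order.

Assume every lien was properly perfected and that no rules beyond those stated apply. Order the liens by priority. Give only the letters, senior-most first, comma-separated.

E, A, G, F, D, C, B

First, effective dates: A's effective date is 2/23/2016, when work began; F's effective date is 5/18/2018, when work began.
As a real-property tax lien, E is senior to every other lien.
Remaining liens by effective date: A (2/23/2016), G (12/11/2016), B (6/19/2017), D (3/22/2018), C (4/7/2018), F (5/18/2018).
The subordination applies — B was senior to F — so B and F swap.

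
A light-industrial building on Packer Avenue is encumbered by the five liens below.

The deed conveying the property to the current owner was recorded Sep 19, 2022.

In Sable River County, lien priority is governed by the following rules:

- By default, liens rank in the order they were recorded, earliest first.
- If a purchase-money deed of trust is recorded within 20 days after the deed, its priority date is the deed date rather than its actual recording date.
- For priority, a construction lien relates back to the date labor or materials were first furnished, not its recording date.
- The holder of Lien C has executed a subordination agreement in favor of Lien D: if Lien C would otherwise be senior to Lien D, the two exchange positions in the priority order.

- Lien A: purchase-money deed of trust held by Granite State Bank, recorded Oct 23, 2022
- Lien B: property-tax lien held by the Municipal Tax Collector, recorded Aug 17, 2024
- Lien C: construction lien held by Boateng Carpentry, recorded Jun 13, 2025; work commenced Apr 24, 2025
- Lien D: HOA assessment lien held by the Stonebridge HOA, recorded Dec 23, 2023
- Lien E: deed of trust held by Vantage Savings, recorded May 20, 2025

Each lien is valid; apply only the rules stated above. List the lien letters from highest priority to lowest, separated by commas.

A, D, B, C, E

Adjusting effective dates: A was recorded 34 days after the deed, outside the 20-day window, so it keeps its recording date; C is treated as recorded Apr 24, 2025, the work-commencement date.
By effective date: A (Oct 23, 2022), D (Dec 23, 2023), B (Aug 17, 2024), C (Apr 24, 2025), E (May 20, 2025).
Since C is not senior to D, the subordination leaves the order unchanged.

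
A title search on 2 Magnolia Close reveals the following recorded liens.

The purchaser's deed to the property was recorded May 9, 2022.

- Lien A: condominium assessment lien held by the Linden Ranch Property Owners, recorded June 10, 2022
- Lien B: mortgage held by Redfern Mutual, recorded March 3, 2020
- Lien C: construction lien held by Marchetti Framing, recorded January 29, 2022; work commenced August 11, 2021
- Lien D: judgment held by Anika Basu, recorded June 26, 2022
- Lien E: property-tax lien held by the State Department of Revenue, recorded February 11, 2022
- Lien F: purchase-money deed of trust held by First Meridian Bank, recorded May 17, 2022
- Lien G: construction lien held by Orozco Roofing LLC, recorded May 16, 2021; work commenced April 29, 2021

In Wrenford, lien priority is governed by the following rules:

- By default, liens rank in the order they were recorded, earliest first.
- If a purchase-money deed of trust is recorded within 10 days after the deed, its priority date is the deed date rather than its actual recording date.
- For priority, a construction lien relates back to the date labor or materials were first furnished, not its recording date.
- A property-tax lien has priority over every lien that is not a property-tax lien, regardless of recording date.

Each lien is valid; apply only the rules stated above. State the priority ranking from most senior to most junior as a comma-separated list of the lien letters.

Adjusting effective dates: C's effective date is August 11, 2021, when work began; F relates back to the deed date May 9, 2022; G relates back to April 29, 2021 (work commenced).
E is a property-tax lien, so it outranks all other liens regardless of date.
The other liens, earliest effective date first: B (March 3, 2020), G (April 29, 2021), C (August 11, 2021), F (May 9, 2022), A (June 10, 2022), D (June 26, 2022).

E, B, G, C, F, A, D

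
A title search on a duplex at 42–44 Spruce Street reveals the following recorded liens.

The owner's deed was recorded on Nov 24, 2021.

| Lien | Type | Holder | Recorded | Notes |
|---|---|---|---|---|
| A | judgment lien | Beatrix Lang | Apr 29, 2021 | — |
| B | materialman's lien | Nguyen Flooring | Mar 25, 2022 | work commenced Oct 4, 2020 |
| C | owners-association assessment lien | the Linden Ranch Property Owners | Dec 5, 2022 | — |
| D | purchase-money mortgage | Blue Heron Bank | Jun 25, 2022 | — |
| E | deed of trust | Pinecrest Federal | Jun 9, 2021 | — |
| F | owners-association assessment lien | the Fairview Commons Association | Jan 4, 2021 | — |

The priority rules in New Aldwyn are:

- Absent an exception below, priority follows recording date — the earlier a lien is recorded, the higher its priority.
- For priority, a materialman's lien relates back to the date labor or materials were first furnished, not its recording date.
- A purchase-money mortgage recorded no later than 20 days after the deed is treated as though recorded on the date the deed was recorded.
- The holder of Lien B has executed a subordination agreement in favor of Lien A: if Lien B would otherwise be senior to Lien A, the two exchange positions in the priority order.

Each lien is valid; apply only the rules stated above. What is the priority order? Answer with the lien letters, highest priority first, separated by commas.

Adjusting effective dates: B's effective date is Oct 4, 2020, when work began; D was recorded 213 days after the deed — beyond 20 days — so no relation-back applies.
By effective date: B (Oct 4, 2020), F (Jan 4, 2021), A (Apr 29, 2021), E (Jun 9, 2021), D (Jun 25, 2022), C (Dec 5, 2022).
B would otherwise be senior to A, so under the subordination agreement B and A exchange positions.

A, F, B, E, D, C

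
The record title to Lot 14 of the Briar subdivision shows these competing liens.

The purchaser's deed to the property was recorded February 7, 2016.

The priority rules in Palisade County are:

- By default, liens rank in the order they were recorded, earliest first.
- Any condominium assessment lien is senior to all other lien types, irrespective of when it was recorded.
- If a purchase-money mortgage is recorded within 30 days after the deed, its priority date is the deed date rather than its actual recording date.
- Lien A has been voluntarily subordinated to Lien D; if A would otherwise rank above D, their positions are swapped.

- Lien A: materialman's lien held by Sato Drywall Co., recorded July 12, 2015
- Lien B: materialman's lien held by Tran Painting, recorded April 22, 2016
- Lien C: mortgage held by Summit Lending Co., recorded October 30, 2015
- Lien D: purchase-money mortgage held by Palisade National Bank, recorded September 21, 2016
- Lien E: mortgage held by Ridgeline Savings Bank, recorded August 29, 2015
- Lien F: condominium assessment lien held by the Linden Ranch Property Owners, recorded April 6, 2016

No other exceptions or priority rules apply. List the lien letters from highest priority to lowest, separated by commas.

F, D, E, C, B, A

Effective dates: D missed the 30-day window (227 days after the deed), so its recording date stands.
F is a condominium assessment lien, so it outranks all other liens regardless of date.
Remaining liens by effective date: A (July 12, 2015), E (August 29, 2015), C (October 30, 2015), B (April 22, 2016), D (September 21, 2016).
Because A would otherwise rank above D, the subordination swaps them.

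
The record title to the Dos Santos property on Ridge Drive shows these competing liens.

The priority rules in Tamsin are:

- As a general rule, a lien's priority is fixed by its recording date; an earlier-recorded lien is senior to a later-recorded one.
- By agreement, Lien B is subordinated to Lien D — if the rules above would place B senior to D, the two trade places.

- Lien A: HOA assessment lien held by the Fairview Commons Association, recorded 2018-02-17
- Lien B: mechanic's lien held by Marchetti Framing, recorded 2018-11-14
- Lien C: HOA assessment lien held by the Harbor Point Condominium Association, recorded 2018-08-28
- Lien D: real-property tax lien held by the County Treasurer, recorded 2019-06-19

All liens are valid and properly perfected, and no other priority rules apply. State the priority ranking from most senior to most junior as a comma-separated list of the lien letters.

A, C, D, B

Ordering by effective date: A (2018-02-17), C (2018-08-28), B (2018-11-14), D (2019-06-19).
B is senior to D before the subordination, so the two trade places.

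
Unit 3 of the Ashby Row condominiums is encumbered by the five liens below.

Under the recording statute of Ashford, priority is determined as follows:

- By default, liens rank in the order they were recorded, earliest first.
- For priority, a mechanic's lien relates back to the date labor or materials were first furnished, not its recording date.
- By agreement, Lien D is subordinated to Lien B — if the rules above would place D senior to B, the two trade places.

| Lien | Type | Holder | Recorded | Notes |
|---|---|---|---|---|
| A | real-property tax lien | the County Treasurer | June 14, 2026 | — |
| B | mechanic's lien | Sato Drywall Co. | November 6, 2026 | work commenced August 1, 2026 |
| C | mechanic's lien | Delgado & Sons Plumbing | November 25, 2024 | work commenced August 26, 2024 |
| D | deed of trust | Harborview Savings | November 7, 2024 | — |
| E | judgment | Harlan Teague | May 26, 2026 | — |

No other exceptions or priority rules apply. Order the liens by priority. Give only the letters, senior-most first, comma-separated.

C, B, E, A, D

First, effective dates: B's effective date is August 1, 2026, when work began; C relates back to August 26, 2024 (work commenced).
By effective date, earliest first: C (August 26, 2024), D (November 7, 2024), E (May 26, 2026), A (June 14, 2026), B (August 1, 2026).
Because D would otherwise rank above B, the subordination swaps them.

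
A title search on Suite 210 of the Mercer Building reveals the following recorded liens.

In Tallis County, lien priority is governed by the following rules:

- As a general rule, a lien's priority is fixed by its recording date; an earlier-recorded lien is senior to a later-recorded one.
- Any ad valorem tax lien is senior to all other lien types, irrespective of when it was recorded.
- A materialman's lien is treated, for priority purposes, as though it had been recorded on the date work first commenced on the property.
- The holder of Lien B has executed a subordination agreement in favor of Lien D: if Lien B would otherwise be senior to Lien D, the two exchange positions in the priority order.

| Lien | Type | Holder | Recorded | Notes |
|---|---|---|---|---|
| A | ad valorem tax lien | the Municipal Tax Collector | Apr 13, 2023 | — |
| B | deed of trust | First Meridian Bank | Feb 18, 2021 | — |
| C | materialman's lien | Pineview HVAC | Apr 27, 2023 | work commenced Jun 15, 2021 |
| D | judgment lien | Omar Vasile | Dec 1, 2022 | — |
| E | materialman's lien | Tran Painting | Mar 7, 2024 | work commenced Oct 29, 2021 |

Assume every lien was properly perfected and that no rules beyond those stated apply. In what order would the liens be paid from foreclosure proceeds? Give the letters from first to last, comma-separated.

Effective dates: C relates back to Jun 15, 2021 (work commenced); E's effective date is Oct 29, 2021, when work began.
A is an ad valorem tax lien and takes priority over every other lien.
The other liens, earliest effective date first: B (Feb 18, 2021), C (Jun 15, 2021), E (Oct 29, 2021), D (Dec 1, 2022).
Because B would otherwise rank above D, the subordination swaps them.

A, D, C, E, B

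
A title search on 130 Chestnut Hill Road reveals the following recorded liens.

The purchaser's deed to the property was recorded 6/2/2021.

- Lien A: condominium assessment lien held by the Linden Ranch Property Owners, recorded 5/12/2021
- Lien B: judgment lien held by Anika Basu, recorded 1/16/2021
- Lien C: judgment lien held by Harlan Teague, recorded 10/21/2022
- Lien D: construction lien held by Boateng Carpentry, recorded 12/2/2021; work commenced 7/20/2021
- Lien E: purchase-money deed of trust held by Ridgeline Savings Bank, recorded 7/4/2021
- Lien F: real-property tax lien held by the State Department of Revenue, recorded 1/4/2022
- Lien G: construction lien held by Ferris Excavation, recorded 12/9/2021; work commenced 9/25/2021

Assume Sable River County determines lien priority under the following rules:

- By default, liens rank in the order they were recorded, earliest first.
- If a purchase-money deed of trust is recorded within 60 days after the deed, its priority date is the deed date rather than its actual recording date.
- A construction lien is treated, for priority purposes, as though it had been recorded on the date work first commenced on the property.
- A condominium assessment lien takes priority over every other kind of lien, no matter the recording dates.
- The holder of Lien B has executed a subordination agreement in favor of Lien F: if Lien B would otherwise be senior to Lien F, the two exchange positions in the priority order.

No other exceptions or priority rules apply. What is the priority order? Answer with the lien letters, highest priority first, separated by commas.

A, F, E, D, G, B, C

First, effective dates: D's effective date is 7/20/2021, when work began; E relates back to the deed date 6/2/2021; G relates back to 9/25/2021 (work commenced).
A is a condominium assessment lien, so it outranks all other liens regardless of date.
The other liens, earliest effective date first: B (1/16/2021), E (6/2/2021), D (7/20/2021), G (9/25/2021), F (1/4/2022), C (10/21/2022).
B is senior to F before the subordination, so the two trade places.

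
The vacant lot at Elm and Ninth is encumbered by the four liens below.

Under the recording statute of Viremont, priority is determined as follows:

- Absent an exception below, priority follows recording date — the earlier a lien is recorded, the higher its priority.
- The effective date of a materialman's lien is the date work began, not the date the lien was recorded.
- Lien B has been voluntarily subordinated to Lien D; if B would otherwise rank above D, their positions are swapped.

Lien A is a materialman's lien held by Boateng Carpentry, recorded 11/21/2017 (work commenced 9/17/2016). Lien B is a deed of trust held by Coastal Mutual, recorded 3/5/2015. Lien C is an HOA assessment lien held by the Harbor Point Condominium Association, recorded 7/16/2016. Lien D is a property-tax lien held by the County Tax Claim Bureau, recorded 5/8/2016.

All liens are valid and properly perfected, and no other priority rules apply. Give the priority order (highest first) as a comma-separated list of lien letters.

First, effective dates: A relates back to 9/17/2016 (work commenced).
By effective date: B (3/5/2015), D (5/8/2016), C (7/16/2016), A (9/17/2016).
The subordination applies — B was senior to D — so B and D swap.

D, B, C, A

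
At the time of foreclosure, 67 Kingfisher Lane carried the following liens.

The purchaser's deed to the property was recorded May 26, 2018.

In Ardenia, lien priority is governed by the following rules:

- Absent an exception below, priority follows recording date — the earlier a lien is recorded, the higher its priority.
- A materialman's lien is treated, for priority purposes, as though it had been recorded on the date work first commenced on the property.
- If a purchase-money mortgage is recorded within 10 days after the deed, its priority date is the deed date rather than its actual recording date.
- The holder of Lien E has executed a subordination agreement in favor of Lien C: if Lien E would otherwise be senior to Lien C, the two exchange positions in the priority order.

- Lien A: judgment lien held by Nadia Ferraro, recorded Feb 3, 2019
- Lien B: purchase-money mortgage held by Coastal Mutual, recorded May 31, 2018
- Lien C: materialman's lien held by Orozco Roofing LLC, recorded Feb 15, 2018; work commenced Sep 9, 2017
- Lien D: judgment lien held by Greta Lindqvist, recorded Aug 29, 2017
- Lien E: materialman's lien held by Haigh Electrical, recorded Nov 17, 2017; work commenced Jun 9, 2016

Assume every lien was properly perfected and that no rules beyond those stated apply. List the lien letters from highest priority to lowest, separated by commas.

C, D, E, B, A

First, effective dates: B's effective date is the deed date, May 26, 2018; C relates back to Sep 9, 2017 (work commenced); E's effective date is Jun 9, 2016, when work began.
Ordering by effective date: E (Jun 9, 2016), D (Aug 29, 2017), C (Sep 9, 2017), B (May 26, 2018), A (Feb 3, 2019).
The subordination applies — E was senior to C — so E and C swap.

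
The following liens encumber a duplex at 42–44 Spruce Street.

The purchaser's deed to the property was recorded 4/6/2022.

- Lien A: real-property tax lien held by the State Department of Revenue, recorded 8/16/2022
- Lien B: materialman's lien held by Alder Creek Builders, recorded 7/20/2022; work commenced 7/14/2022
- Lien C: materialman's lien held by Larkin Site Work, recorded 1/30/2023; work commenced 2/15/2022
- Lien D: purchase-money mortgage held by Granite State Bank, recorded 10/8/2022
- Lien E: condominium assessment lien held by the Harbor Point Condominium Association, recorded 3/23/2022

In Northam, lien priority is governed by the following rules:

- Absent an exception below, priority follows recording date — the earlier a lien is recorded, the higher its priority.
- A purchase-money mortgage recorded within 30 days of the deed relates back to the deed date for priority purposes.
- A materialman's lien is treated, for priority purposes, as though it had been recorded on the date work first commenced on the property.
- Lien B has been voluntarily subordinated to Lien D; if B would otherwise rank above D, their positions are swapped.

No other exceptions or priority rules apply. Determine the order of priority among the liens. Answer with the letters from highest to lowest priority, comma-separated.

C, E, D, A, B

First, effective dates: B is treated as recorded 7/14/2022, the work-commencement date; C is treated as recorded 2/15/2022, the work-commencement date; D missed the 30-day window (185 days after the deed), so its recording date stands.
By effective date, earliest first: C (2/15/2022), E (3/23/2022), B (7/14/2022), A (8/16/2022), D (10/8/2022).
Because B would otherwise rank above D, the subordination swaps them.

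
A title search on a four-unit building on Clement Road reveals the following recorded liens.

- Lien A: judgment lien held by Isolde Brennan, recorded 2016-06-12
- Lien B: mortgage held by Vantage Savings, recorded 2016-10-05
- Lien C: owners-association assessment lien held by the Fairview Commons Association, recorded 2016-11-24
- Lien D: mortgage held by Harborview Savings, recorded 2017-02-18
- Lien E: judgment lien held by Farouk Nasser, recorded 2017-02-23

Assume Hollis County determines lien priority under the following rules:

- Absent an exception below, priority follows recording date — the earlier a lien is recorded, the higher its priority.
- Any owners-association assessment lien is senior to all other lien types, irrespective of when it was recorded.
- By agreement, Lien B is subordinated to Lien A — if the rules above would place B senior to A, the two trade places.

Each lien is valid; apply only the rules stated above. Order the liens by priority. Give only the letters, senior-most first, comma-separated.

C is an owners-association assessment lien and takes priority over every other lien.
Remaining liens by effective date: A (2016-06-12), B (2016-10-05), D (2017-02-18), E (2017-02-23).
B is already junior to A, so the subordination agreement changes nothing.

C, A, B, D, E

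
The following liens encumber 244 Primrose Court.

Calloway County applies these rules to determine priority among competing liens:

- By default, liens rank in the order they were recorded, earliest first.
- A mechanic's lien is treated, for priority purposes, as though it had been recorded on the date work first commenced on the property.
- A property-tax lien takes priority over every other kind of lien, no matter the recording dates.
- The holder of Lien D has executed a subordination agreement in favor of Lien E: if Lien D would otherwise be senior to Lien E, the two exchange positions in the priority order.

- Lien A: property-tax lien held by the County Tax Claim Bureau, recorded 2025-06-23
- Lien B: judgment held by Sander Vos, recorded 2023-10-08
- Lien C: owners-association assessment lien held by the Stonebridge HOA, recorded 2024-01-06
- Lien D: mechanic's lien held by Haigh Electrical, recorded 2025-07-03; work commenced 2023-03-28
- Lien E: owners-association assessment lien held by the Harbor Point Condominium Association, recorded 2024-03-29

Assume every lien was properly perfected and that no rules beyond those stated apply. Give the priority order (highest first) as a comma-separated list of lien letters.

Adjusting effective dates: D relates back to 2023-03-28 (work commenced).
A, as a property-tax lien, has superpriority and ranks first.
Among the remaining liens, by effective date: D (2023-03-28), B (2023-10-08), C (2024-01-06), E (2024-03-29).
D is senior to E before the subordination, so the two trade places.

A, E, B, C, D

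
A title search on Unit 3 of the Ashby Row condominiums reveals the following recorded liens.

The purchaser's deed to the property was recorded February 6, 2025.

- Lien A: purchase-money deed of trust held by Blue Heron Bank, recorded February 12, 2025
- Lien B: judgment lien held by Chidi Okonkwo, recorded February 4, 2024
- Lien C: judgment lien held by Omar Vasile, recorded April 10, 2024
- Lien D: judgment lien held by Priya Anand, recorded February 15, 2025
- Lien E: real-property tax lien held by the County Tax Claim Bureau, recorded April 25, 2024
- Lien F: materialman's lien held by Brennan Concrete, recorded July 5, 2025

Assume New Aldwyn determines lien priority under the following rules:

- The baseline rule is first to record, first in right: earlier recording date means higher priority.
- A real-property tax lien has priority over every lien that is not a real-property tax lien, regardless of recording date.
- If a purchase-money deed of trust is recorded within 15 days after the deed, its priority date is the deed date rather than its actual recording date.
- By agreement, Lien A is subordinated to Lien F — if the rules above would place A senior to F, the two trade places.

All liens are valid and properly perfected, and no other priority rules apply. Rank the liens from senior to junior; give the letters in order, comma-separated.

Adjusting effective dates: A relates back to the deed date February 6, 2025.
E, as a real-property tax lien, has superpriority and ranks first.
Among the remaining liens, by effective date: B (February 4, 2024), C (April 10, 2024), A (February 6, 2025), D (February 15, 2025), F (July 5, 2025).
A is senior to F before the subordination, so the two trade places.

E, B, C, F, D, A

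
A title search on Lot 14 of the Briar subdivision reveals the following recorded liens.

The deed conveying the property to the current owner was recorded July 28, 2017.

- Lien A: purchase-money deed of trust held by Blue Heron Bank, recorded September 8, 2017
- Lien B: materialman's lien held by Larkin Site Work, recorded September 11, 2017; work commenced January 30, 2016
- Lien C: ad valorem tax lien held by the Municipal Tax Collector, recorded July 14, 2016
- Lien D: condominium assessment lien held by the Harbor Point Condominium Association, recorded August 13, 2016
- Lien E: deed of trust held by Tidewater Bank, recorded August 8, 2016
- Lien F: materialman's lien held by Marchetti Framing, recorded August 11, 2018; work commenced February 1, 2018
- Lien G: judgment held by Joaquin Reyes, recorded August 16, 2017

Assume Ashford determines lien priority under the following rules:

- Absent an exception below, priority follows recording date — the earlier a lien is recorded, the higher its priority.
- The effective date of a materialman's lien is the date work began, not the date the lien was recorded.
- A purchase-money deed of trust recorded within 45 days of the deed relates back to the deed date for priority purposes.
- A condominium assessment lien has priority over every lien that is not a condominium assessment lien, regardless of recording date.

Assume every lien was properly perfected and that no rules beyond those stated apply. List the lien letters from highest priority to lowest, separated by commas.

Adjusting effective dates: A's effective date is the deed date, July 28, 2017; B's effective date is January 30, 2016, when work began; F is treated as recorded February 1, 2018, the work-commencement date.
D is a condominium assessment lien, so it outranks all other liens regardless of date.
The other liens, earliest effective date first: B (January 30, 2016), C (July 14, 2016), E (August 8, 2016), A (July 28, 2017), G (August 16, 2017), F (February 1, 2018).

D, B, C, E, A, G, F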